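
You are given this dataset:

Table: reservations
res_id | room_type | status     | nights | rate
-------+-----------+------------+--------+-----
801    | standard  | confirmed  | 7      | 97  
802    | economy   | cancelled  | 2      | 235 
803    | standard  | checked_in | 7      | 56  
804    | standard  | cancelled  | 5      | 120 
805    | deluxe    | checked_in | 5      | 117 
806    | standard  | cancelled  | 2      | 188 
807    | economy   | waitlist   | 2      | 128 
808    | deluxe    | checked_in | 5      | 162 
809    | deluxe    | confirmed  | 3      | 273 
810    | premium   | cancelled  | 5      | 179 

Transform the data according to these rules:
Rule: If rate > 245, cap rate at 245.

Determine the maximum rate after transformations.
245

Step 1: Original maximum rate = 273
Step 2: Apply cap at 245
Step 3: 1 records had rate > 245 and were capped
Step 4: Maximum after transformation = 245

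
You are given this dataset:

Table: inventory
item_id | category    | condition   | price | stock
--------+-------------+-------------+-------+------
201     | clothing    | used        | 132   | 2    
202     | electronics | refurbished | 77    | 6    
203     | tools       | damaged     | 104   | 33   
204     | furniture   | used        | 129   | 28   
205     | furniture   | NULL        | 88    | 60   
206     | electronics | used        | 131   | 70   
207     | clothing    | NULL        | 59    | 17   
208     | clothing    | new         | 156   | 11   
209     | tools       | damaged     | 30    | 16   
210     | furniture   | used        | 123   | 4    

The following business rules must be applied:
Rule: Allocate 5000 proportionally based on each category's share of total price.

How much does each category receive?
clothing: 1686.1, electronics: 1010.69, furniture: 1652.09, tools: 651.12

Step 1: Calculate total price = 1029
Step 2: Calculate each category's proportion:
  clothing: 347/1029 = 33.72% → 1686.1
  electronics: 208/1029 = 20.21% → 1010.69
  furniture: 340/1029 = 33.04% → 1652.09
  tools: 134/1029 = 13.02% → 651.12
Step 3: Verify: sum of allocations ≈ 5000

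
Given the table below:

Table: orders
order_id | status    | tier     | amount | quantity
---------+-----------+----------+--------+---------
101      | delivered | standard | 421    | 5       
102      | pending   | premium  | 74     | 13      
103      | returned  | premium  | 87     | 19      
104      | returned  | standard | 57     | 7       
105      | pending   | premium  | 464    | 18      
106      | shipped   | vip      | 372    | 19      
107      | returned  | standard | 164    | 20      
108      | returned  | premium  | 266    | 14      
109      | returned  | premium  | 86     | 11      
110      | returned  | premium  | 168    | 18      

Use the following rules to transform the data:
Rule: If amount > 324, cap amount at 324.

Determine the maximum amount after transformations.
324

Step 1: Original maximum amount = 464
Step 2: Apply cap at 324
Step 3: 3 records had amount > 324 and were capped
Step 4: Maximum after transformation = 324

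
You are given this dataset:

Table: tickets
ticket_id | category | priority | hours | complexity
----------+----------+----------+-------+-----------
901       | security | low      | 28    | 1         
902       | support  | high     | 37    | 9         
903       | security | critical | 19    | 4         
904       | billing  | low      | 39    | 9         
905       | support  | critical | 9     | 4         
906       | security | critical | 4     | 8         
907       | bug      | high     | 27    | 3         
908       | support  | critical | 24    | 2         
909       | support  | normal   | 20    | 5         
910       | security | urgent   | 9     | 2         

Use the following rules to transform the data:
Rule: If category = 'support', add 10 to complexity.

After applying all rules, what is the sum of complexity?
87

Step 1: Count records where category = 'support': 4
Step 2: Total bonus added: 4 × 10 = 40
Step 3: Original sum of complexity: 47
Step 4: Final sum = 47 + 40 = 87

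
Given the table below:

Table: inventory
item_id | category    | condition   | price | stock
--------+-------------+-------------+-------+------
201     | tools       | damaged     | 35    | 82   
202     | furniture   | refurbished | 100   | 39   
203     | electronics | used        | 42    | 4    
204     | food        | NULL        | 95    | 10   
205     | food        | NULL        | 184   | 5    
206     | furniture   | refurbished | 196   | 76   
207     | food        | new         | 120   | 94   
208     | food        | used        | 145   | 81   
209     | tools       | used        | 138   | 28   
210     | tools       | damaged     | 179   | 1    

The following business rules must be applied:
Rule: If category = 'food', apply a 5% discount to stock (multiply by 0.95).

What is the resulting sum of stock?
410.5

Step 1: Records with category = 'food' have total stock = 190
Step 2: Apply multiplier: 190 × 0.95 = 180.5
Step 3: Other records total: 230
Step 4: Final sum = 180.5 + 230 = 410.5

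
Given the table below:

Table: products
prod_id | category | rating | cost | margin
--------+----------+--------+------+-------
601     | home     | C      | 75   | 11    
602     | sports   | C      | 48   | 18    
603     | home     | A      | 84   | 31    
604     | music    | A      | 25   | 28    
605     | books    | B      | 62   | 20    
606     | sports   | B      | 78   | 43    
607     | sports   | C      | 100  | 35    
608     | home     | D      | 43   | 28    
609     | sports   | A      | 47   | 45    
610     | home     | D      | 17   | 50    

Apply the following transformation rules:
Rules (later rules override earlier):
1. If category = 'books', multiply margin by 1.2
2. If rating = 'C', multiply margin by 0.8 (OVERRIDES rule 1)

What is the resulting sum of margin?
300.2

Step 1: Rule 2 takes priority for records with rating = 'C'
  - 3 records: 64 × 0.8 = 51.2
Step 2: Rule 1 applies to remaining records with category = 'books'
  - 1 records: 20 × 1.2 = 24.0
Step 3: Other records unchanged: 225
Step 4: Final sum = 51.2 + 24.0 + 225 = 300.2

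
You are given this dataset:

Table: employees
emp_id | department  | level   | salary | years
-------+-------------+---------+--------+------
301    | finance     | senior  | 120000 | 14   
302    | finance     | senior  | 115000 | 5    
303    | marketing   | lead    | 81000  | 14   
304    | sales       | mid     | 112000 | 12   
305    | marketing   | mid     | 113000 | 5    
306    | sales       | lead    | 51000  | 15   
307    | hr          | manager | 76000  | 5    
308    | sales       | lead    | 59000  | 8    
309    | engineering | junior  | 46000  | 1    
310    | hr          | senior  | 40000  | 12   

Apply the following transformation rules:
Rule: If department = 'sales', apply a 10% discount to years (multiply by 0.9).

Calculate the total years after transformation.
87.5

Step 1: Records with department = 'sales' have total years = 35
Step 2: Apply multiplier: 35 × 0.9 = 31.5
Step 3: Other records total: 56
Step 4: Final sum = 31.5 + 56 = 87.5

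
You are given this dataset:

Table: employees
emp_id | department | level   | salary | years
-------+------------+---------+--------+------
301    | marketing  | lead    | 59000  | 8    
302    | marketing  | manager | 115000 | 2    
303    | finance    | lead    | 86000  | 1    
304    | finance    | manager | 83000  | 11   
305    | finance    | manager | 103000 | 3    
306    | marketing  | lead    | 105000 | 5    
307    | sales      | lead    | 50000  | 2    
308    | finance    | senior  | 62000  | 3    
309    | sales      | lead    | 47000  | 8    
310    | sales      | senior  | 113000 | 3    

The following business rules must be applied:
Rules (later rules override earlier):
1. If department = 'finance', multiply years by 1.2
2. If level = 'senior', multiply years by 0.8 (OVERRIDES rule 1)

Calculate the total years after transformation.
47.8

Step 1: Rule 2 takes priority for records with level = 'senior'
  - 2 records: 6 × 0.8 = 4.8
Step 2: Rule 1 applies to remaining records with department = 'finance'
  - 3 records: 15 × 1.2 = 18.0
Step 3: Other records unchanged: 25
Step 4: Final sum = 4.8 + 18.0 + 25 = 47.8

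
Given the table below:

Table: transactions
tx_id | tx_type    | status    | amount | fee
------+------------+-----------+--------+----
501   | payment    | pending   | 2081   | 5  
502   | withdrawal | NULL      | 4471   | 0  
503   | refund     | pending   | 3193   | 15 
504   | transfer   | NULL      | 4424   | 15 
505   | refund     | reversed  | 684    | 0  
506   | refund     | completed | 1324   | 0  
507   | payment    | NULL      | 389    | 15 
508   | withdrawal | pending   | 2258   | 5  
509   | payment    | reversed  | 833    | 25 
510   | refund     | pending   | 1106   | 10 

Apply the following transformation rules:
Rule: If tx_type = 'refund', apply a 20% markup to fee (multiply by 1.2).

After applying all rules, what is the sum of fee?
95.0

Step 1: Records with tx_type = 'refund' have total fee = 25
Step 2: Apply multiplier: 25 × 1.2 = 30.0
Step 3: Other records total: 65
Step 4: Final sum = 30.0 + 65 = 95.0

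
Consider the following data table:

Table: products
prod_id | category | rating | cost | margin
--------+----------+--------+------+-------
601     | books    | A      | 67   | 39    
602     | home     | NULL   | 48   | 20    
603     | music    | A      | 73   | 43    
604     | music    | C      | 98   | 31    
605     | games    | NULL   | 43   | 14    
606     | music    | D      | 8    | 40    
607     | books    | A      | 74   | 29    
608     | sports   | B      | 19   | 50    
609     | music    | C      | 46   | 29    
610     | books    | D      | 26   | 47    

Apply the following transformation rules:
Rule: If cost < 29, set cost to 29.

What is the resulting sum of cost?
536

Step 1: 3 records have cost < 29
Step 2: These records originally summed to 53
Step 3: After setting to minimum: 3 × 29 = 87
Step 4: Unaffected records sum: 449
Step 5: Final sum = 87 + 449 = 536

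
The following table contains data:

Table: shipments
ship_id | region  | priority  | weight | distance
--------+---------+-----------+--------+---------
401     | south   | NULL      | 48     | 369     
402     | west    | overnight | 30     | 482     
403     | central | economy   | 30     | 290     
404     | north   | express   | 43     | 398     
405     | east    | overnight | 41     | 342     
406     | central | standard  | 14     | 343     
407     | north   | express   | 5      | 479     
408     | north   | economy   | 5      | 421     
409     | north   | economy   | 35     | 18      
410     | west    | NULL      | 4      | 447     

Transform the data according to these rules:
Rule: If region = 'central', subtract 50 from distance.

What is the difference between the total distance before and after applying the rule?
100

Step 1: Original sum of distance = 3589
Step 2: 2 records have region = 'central'
Step 3: Each affected record changes by -50
Step 4: Total change = 2 × -50 = -100
Step 5: New sum = 3589 + -100 = 3489
Step 6: Difference = |3489 - 3589| = 100
        (Sum decreased by 100)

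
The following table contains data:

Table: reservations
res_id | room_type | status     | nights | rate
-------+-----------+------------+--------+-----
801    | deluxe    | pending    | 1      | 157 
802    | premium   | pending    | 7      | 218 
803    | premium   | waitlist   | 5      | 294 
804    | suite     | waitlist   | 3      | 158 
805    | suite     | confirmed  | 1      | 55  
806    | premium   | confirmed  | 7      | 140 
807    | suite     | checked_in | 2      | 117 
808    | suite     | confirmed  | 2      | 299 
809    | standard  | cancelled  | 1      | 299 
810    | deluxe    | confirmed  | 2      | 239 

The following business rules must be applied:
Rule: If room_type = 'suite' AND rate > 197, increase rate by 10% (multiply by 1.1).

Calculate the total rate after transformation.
2005.9

Step 1: Find records where room_type = 'suite' AND rate > 197
Step 2: 1 records match, summing to 299
Step 3: After multiplier: 299 × 1.1 = 328.9
Step 4: Unaffected records sum: 1677
Step 5: Final sum = 328.9 + 1677 = 2005.9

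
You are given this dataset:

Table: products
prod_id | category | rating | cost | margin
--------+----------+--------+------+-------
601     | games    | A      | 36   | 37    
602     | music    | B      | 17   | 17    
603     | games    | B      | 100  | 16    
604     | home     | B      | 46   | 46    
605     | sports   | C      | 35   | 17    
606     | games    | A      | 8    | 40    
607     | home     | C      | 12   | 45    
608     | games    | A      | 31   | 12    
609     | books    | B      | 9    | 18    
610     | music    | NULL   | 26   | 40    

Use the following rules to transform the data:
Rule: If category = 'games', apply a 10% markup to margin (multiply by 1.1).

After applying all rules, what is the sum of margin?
298.5

Step 1: Records with category = 'games' have total margin = 105
Step 2: Apply multiplier: 105 × 1.1 = 115.5
Step 3: Other records total: 183
Step 4: Final sum = 115.5 + 183 = 298.5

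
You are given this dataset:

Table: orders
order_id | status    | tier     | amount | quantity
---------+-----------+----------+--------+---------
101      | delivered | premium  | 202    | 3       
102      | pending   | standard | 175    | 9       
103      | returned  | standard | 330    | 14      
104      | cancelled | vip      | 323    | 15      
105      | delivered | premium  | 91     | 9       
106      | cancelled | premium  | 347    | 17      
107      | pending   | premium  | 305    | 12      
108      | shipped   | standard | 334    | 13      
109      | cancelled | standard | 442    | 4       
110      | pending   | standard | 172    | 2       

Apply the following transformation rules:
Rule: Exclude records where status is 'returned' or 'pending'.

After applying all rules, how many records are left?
6

Step 1: Count records to exclude
  - 1 (returned) + 3 (pending) = 4 records
Step 2: Total records: 10
Step 3: Remaining = 10 - 4 = 6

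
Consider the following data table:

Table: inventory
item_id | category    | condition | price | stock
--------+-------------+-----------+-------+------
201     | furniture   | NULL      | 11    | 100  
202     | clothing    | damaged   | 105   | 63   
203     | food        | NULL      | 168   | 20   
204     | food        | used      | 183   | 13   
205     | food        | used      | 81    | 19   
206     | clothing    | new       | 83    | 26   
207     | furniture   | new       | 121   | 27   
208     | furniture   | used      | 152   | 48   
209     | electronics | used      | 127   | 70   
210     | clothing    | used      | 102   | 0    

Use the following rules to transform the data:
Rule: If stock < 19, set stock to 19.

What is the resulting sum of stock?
411

Step 1: 2 records have stock < 19
Step 2: These records originally summed to 13
Step 3: After setting to minimum: 2 × 19 = 38
Step 4: Unaffected records sum: 373
Step 5: Final sum = 38 + 373 = 411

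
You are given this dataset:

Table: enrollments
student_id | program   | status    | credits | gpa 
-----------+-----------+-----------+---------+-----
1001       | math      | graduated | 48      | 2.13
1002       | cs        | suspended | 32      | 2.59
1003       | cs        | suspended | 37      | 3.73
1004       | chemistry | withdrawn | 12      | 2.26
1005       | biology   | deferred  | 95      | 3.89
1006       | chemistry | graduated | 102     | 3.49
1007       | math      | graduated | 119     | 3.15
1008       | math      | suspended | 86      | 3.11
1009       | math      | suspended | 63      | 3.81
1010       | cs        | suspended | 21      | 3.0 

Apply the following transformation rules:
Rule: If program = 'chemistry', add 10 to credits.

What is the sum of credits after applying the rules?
635

Step 1: Count records where program = 'chemistry': 2
Step 2: Total bonus added: 2 × 10 = 20
Step 3: Original sum of credits: 615
Step 4: Final sum = 615 + 20 = 635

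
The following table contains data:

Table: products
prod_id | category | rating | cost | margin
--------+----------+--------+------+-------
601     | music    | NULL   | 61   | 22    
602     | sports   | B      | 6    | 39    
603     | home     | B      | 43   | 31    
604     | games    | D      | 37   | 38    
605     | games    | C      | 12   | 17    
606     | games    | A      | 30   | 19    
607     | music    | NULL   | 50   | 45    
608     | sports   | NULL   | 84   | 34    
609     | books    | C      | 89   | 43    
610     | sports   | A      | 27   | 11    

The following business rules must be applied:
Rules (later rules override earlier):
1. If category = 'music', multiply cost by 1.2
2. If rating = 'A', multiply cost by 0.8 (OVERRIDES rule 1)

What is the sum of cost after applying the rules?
449.8

Step 1: Rule 2 takes priority for records with rating = 'A'
  - 2 records: 57 × 0.8 = 45.6
Step 2: Rule 1 applies to remaining records with category = 'music'
  - 2 records: 111 × 1.2 = 133.2
Step 3: Other records unchanged: 271
Step 4: Final sum = 45.6 + 133.2 + 271 = 449.8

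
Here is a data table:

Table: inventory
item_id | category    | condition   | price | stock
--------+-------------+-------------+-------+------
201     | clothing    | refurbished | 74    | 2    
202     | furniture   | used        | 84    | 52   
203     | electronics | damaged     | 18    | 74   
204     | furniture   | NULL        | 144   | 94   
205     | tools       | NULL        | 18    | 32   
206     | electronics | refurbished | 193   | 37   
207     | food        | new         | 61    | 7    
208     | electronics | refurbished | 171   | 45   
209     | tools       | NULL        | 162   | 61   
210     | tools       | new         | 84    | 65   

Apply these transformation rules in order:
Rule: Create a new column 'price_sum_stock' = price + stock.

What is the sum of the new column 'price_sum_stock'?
1478

Step 1: For each record, compute price + stock
Example calculations:
  74 + 2 = 76
  84 + 52 = 136
  18 + 74 = 92
  ...
Step 2: Sum all derived values
Step 3: Total = 1478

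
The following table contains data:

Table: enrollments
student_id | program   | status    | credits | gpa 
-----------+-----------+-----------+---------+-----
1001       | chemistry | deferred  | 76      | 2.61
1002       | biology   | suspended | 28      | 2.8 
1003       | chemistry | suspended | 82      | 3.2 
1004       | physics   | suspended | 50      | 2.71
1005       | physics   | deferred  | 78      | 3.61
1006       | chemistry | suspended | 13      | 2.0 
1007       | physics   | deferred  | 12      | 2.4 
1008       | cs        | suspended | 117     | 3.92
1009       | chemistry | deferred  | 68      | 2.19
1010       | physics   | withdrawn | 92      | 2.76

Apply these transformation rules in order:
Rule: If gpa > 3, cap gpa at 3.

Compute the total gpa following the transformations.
26.47

Step 1: 3 records have gpa > 3
Step 2: These records originally summed to 10.73
Step 3: After capping: 3 × 3 = 9
Step 4: Unaffected records sum: 17.47
Step 5: Final sum = 9 + 17.47 = 26.47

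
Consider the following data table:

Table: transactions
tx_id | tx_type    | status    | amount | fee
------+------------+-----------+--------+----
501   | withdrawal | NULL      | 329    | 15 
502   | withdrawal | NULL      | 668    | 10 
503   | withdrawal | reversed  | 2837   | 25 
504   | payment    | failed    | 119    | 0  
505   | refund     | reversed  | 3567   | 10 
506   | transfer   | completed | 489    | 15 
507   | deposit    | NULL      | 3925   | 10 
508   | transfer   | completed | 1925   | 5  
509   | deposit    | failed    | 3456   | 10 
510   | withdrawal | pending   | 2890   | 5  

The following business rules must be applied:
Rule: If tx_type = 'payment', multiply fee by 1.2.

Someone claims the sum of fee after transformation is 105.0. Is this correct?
Yes, the result is correct.

Step 1: Calculate the correct sum after transformation
Step 2: Apply multiplier 1.2 to records where tx_type = 'payment'
Step 3: Correct result = 105.0
Step 4: Claimed result = 105.0
Step 5: 105.0 = 105.0 ✓
Conclusion: The claimed result is correct.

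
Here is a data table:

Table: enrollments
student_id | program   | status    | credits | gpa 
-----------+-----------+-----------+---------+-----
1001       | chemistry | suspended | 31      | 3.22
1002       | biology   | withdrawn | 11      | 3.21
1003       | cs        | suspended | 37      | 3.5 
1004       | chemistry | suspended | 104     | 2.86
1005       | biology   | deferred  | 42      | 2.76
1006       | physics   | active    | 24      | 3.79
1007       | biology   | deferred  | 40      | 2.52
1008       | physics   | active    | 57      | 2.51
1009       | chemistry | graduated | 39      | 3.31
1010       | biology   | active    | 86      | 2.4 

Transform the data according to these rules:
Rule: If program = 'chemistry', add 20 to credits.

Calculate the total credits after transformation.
531

Step 1: Count records where program = 'chemistry': 3
Step 2: Total bonus added: 3 × 20 = 60
Step 3: Original sum of credits: 471
Step 4: Final sum = 471 + 60 = 531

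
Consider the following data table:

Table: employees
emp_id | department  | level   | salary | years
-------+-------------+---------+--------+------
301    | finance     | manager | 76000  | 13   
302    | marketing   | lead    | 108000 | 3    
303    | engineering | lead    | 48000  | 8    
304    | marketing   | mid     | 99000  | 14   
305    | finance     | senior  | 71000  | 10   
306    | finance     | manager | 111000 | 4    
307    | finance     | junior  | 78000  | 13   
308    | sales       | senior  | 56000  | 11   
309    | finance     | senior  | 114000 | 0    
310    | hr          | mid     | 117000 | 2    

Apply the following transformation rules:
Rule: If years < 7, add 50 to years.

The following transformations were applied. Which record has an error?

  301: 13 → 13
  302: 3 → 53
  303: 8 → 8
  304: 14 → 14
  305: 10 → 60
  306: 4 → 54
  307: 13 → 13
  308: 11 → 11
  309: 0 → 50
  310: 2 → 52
Record 305 has an error. The correct transformed value should be 10, not 60.

Step 1: Check each record against the rule
Step 2: Record 305 has years = 10
Step 3: Since 10 >= 7, the bonus should not have been applied
Step 4: Correct value = 10, but claimed value = 60
Conclusion: Record 305 has the error.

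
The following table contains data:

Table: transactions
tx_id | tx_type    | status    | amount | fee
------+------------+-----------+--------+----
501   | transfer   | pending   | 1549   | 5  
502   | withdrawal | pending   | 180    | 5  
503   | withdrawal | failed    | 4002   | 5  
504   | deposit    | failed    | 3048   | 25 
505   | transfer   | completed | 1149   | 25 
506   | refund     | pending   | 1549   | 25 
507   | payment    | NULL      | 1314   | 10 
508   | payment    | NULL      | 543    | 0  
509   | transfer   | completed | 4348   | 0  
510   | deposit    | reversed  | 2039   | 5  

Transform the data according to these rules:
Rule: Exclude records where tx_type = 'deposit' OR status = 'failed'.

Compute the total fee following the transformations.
70

Step 1: Find records where tx_type = 'deposit' OR status = 'failed'
Step 2: 3 records match, summing to 35
Step 3: Original sum: 105
Step 4: Remaining sum = 105 - 35 = 70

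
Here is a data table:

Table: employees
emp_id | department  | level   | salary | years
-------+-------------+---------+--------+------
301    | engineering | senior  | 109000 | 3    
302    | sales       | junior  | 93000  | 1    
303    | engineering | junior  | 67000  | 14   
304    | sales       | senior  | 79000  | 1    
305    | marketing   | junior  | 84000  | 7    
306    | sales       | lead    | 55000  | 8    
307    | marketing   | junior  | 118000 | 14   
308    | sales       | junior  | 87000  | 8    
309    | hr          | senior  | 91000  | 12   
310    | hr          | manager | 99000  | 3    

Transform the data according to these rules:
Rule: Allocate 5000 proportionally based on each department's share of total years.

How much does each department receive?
engineering: 1197.18, hr: 1056.34, marketing: 1478.87, sales: 1267.61

Step 1: Calculate total years = 71
Step 2: Calculate each department's proportion:
  engineering: 17/71 = 23.94% → 1197.18
  hr: 15/71 = 21.13% → 1056.34
  marketing: 21/71 = 29.58% → 1478.87
  sales: 18/71 = 25.35% → 1267.61
Step 3: Verify: sum of allocations ≈ 5000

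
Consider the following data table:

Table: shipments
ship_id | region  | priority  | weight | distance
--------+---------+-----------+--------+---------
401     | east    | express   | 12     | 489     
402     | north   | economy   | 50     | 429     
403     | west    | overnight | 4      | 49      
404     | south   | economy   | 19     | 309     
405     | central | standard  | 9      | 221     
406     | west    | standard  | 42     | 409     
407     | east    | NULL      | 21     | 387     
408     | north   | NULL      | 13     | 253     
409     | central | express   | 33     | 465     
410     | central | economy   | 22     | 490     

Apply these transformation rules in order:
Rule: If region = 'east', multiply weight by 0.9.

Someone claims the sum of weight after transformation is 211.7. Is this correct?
No, the correct result is 221.7.

Step 1: Calculate the correct sum after transformation
Step 2: Apply multiplier 0.9 to records where region = 'east'
Step 3: Correct result = 221.7
Step 4: Claimed result = 211.7
Step 5: 221.7 ≠ 211.7
Conclusion: The claimed result is incorrect. The correct answer is 221.7.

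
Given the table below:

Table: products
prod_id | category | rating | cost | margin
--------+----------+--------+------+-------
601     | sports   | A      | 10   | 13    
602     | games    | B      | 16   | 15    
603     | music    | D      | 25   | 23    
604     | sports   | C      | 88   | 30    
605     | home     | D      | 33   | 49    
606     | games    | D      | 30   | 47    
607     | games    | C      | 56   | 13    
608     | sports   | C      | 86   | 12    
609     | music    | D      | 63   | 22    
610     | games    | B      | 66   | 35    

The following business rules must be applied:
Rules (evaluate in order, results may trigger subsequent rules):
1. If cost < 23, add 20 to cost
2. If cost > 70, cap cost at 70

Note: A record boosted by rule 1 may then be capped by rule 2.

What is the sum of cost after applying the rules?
479

Step 1: Apply rule 1 to records with cost < 23
  - 2 records get bonus of 20
  - Of these, 0 records then exceed 70 and get capped
Step 2: Apply rule 2 to records with cost > 70
  - 2 records (original) are capped
Step 3: Calculate final sum = 479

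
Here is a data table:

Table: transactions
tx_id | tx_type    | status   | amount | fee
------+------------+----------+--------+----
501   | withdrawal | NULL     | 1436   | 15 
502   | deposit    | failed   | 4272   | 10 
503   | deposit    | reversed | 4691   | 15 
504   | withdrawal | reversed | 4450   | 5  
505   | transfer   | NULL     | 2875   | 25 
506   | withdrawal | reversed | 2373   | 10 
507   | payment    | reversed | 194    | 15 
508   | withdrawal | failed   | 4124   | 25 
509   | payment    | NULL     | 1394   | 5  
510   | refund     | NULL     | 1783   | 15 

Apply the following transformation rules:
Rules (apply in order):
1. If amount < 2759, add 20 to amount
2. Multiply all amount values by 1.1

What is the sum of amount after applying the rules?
30461.2

Step 1: Apply Rule 1 - Add 20 to records with amount < 2759
  - 5 records affected: 7180 + (5 × 20) = 7280
  - Unaffected records: 20412
  - Sum after Rule 1: 27692
Step 2: Apply Rule 2 - Multiply all by 1.1
  - 27692 × 1.1 = 30461.2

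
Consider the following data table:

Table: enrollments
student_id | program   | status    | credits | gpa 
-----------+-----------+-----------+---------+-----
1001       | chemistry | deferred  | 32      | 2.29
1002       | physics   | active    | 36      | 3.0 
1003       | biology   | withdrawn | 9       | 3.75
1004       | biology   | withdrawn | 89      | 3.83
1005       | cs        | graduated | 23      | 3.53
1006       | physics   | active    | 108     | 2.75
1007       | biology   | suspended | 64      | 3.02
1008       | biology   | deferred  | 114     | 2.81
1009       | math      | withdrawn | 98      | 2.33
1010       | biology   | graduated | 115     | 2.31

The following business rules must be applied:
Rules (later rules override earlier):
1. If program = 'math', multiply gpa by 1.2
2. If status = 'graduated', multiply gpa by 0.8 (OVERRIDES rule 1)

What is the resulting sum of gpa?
28.92

Step 1: Rule 2 takes priority for records with status = 'graduated'
  - 2 records: 5.84 × 0.8 = 4.67
Step 2: Rule 1 applies to remaining records with program = 'math'
  - 1 records: 2.33 × 1.2 = 2.8
Step 3: Other records unchanged: 21.45
Step 4: Final sum = 4.67 + 2.8 + 21.45 = 28.92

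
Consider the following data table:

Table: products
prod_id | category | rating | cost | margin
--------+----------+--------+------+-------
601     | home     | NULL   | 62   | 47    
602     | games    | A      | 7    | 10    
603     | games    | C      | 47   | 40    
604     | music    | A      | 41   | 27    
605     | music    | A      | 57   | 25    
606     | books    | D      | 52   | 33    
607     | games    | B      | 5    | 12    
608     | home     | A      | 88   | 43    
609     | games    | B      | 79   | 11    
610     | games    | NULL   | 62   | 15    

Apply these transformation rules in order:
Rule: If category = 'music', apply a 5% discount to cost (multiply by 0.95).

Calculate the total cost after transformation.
495.1

Step 1: Records with category = 'music' have total cost = 98
Step 2: Apply multiplier: 98 × 0.95 = 93.1
Step 3: Other records total: 402
Step 4: Final sum = 93.1 + 402 = 495.1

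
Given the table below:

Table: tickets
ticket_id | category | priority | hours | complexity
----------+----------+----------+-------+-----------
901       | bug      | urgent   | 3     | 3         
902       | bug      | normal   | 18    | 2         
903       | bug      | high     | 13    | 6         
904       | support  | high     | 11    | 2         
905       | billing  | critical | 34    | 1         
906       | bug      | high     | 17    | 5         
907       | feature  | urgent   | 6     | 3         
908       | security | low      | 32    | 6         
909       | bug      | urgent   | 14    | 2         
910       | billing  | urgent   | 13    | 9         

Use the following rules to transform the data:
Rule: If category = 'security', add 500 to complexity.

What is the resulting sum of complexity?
539

Step 1: Count records where category = 'security': 1
Step 2: Total bonus added: 1 × 500 = 500
Step 3: Original sum of complexity: 39
Step 4: Final sum = 39 + 500 = 539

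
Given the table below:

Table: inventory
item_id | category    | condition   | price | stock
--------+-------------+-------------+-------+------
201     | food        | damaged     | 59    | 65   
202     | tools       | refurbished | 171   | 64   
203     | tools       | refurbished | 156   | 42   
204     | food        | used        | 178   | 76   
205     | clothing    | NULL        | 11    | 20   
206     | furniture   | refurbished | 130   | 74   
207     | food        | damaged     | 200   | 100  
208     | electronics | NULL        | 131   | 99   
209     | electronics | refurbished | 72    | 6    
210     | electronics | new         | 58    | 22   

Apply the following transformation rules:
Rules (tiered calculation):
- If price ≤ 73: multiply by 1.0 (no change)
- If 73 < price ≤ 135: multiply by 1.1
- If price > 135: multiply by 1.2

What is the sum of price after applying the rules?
1333.1

Step 1: Tier 1 (price ≤ 73): 4 records, sum = 200 × 1.0 = 200.0
Step 2: Tier 2 (73 < price ≤ 135): 2 records, sum = 261 × 1.1 = 287.1
Step 3: Tier 3 (price > 135): 4 records, sum = 705 × 1.2 = 846.0
Step 4: Final sum = 200.0 + 287.1 + 846.0 = 1333.1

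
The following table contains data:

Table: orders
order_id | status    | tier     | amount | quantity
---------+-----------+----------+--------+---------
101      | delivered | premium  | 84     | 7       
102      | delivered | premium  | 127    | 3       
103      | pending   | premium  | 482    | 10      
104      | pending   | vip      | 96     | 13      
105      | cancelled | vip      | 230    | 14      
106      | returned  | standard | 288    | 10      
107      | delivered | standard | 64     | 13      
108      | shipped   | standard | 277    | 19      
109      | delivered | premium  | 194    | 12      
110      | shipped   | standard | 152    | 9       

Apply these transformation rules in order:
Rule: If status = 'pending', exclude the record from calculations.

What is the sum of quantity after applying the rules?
87

Step 1: Identify records where status = 'pending'
Step 2: The excluded records sum to 23
Step 3: Original total quantity = 110
Step 4: Remaining total = 110 - 23 = 87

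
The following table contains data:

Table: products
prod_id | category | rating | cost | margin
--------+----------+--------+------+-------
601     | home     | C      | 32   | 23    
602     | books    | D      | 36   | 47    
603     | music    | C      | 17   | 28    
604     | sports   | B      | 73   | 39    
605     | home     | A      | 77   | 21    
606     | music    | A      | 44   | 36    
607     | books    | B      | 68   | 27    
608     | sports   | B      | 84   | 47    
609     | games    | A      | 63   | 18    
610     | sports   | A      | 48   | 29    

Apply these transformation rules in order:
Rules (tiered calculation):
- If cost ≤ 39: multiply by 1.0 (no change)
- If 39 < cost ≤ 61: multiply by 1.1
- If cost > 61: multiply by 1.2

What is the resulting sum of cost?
624.2

Step 1: Tier 1 (cost ≤ 39): 3 records, sum = 85 × 1.0 = 85.0
Step 2: Tier 2 (39 < cost ≤ 61): 2 records, sum = 92 × 1.1 = 101.2
Step 3: Tier 3 (cost > 61): 5 records, sum = 365 × 1.2 = 438.0
Step 4: Final sum = 85.0 + 101.2 + 438.0 = 624.2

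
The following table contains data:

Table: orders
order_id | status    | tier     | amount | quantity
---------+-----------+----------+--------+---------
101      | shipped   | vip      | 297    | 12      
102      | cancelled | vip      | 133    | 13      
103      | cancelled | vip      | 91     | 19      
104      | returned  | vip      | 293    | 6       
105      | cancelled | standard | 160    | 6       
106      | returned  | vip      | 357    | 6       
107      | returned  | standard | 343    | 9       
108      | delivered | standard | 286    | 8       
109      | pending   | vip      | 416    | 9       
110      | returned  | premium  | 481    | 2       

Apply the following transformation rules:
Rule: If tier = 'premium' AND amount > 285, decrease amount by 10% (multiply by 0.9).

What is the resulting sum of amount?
2808.9

Step 1: Find records where tier = 'premium' AND amount > 285
Step 2: 1 records match, summing to 481
Step 3: After multiplier: 481 × 0.9 = 432.9
Step 4: Unaffected records sum: 2376
Step 5: Final sum = 432.9 + 2376 = 2808.9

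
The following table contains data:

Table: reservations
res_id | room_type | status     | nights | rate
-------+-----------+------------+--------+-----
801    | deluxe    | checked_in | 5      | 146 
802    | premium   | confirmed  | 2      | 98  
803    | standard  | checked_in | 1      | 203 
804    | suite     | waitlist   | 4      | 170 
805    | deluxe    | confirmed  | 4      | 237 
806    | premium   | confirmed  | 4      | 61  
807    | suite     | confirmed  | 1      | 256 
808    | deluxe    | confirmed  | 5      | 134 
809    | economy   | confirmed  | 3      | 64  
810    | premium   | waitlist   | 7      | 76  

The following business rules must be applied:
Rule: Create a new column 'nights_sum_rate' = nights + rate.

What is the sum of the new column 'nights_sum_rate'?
1481

Step 1: For each record, compute nights + rate
Example calculations:
  5 + 146 = 151
  2 + 98 = 100
  1 + 203 = 204
  ...
Step 2: Sum all derived values
Step 3: Total = 1481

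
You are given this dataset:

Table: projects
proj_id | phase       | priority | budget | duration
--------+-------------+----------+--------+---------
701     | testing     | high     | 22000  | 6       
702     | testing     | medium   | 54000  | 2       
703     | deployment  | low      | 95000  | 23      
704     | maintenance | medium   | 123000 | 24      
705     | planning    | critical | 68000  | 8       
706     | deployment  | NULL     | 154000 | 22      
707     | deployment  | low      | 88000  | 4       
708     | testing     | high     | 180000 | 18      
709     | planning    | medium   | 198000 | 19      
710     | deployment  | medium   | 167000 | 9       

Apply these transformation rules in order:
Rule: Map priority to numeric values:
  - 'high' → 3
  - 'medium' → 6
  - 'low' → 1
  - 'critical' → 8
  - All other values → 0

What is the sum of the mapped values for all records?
40

Step 1: Apply mapping to each record
Step 2: Count by status:
  'high': 2 records × 3 = 6
  'medium': 4 records × 6 = 24
  'low': 2 records × 1 = 2
  'critical': 1 records × 8 = 8
Step 3: Sum all mapped values = 40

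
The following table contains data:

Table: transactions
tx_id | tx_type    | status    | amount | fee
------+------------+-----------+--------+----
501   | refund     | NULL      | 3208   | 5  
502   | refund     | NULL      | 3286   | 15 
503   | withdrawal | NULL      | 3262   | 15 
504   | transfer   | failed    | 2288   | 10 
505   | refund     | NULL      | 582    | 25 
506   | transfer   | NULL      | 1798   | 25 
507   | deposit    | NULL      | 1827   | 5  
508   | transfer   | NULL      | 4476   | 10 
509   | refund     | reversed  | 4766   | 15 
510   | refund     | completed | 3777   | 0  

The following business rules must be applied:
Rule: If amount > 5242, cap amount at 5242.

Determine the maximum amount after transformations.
4766

Step 1: Original maximum amount = 4766
Step 2: Check cap of 5242 against maximum
Step 3: No records exceed the cap (max 4766 <= cap 5242), so no capping applies
Step 4: Maximum after transformation = 4766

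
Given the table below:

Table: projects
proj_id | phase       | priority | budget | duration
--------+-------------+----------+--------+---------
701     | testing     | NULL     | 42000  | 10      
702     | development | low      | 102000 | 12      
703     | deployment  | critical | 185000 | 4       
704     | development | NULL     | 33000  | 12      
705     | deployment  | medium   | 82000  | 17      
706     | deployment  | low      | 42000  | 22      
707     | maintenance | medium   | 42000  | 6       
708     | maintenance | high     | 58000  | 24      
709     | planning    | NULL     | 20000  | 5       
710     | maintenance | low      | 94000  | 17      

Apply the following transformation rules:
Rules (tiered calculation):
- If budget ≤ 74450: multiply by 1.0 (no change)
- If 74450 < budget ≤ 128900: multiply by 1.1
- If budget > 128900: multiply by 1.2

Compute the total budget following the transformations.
764800.0

Step 1: Tier 1 (budget ≤ 74450): 6 records, sum = 237000 × 1.0 = 237000.0
Step 2: Tier 2 (74450 < budget ≤ 128900): 3 records, sum = 278000 × 1.1 = 305800.0
Step 3: Tier 3 (budget > 128900): 1 records, sum = 185000 × 1.2 = 222000.0
Step 4: Final sum = 237000.0 + 305800.0 + 222000.0 = 764800.0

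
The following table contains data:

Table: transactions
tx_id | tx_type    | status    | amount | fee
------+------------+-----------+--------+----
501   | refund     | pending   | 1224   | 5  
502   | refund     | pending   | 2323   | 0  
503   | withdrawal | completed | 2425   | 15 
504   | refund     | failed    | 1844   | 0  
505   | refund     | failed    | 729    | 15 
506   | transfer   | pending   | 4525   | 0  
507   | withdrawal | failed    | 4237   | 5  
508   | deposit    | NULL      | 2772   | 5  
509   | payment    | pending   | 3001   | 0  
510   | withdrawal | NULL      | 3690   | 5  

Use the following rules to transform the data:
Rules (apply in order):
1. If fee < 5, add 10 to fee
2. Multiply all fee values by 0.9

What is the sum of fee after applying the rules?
81.0

Step 1: Apply Rule 1 - Add 10 to records with fee < 5
  - 4 records affected: 0 + (4 × 10) = 40
  - Unaffected records: 50
  - Sum after Rule 1: 90
Step 2: Apply Rule 2 - Multiply all by 0.9
  - 90 × 0.9 = 81.0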